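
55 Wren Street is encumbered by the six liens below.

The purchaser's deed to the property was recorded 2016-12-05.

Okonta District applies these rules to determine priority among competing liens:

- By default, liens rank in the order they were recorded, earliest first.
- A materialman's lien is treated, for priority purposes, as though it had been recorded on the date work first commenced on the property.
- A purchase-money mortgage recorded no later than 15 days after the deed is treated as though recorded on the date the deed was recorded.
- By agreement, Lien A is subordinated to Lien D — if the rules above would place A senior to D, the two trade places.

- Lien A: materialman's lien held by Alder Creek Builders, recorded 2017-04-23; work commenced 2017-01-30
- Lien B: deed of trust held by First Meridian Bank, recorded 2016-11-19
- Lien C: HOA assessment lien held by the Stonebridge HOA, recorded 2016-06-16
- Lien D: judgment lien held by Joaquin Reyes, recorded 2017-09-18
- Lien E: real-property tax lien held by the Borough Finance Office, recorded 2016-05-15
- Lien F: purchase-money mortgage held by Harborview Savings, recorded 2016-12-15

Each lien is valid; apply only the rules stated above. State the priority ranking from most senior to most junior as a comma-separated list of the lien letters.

E, C, B, F, D, A

Adjusting effective dates: A is treated as recorded 2017-01-30, the work-commencement date; F relates back to the deed date 2016-12-05.
By effective date: E (2016-05-15), C (2016-06-16), B (2016-11-19), F (2016-12-05), A (2017-01-30), D (2017-09-18).
A is senior to D before the subordination, so the two trade places.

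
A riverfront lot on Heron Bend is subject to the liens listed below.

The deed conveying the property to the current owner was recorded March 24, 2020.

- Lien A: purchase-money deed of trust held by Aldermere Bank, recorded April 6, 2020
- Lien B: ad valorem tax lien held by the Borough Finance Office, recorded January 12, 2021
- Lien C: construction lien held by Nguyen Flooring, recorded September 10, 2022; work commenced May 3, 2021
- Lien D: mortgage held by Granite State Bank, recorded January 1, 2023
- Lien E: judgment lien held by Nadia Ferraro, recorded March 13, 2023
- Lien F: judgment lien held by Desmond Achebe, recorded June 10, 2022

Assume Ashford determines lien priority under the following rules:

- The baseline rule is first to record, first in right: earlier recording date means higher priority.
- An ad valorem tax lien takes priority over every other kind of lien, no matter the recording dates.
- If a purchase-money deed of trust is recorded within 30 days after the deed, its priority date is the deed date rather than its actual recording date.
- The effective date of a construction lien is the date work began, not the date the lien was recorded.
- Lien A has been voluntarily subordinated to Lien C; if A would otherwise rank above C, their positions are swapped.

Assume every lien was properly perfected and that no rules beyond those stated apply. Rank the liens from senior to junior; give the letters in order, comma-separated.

Effective dates after the stated exceptions: A's effective date is the deed date, March 24, 2020; C relates back to May 3, 2021 (work commenced).
B is an ad valorem tax lien and takes priority over every other lien.
Among the remaining liens, by effective date: A (March 24, 2020), C (May 3, 2021), F (June 10, 2022), D (January 1, 2023), E (March 13, 2023).
The subordination applies — A was senior to C — so A and C swap.

B, C, A, F, D, E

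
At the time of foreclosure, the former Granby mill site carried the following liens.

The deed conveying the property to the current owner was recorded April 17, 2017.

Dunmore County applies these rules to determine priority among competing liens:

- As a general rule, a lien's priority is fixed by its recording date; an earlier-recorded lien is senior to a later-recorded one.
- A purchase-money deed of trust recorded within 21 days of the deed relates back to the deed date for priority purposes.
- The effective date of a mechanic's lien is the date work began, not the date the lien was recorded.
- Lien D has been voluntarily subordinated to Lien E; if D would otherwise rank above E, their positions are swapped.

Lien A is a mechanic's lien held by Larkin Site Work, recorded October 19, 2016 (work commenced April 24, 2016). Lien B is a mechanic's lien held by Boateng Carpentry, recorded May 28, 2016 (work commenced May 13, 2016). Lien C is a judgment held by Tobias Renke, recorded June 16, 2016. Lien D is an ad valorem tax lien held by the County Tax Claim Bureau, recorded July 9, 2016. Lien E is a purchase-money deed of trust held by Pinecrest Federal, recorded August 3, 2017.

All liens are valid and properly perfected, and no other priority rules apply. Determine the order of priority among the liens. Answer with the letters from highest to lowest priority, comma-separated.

A, B, C, E, D

Effective dates: A's effective date is April 24, 2016, when work began; B's effective date is May 13, 2016, when work began; E was recorded 108 days after the deed, outside the 21-day window, so it keeps its recording date.
By effective date: A (April 24, 2016), B (May 13, 2016), C (June 16, 2016), D (July 9, 2016), E (August 3, 2017).
The subordination applies — D was senior to E — so D and E swap.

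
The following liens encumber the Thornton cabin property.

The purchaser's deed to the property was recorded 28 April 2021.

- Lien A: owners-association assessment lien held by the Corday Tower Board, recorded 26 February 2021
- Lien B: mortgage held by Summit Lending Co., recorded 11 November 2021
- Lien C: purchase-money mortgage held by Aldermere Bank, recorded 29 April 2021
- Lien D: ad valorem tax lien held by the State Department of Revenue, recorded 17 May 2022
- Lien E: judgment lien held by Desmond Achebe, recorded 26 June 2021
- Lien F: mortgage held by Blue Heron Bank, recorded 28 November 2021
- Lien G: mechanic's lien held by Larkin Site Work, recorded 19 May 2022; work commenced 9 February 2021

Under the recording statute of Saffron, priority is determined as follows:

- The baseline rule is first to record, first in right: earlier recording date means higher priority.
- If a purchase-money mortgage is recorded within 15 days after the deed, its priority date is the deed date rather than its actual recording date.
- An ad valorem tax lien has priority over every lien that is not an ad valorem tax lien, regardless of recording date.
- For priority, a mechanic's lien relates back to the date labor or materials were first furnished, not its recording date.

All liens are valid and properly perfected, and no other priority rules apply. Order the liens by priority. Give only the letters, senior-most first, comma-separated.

First, effective dates: C was recorded within the 15-day window, so its effective date is the deed date 28 April 2021; G is treated as recorded 9 February 2021, the work-commencement date.
As an ad valorem tax lien, D is senior to every other lien.
Among the remaining liens, by effective date: G (9 February 2021), A (26 February 2021), C (28 April 2021), E (26 June 2021), B (11 November 2021), F (28 November 2021).

D, G, A, C, E, B, F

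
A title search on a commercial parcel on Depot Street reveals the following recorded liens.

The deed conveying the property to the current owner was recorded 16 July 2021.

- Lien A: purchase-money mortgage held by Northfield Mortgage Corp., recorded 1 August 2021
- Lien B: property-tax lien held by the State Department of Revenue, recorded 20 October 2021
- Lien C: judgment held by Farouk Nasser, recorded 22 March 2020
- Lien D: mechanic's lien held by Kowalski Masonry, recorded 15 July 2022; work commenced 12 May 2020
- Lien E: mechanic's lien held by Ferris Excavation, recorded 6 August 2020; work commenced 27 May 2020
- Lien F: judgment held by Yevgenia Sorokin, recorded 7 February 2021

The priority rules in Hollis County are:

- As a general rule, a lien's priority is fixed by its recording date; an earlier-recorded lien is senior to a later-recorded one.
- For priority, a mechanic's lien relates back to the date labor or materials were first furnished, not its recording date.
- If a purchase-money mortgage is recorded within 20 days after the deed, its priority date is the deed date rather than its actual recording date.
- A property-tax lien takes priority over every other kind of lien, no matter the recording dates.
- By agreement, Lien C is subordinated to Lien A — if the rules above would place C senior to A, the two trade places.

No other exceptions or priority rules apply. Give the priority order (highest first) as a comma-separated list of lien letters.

Adjusting effective dates: A relates back to the deed date 16 July 2021; D's effective date is 12 May 2020, when work began; E relates back to 27 May 2020 (work commenced).
B is a property-tax lien, so it outranks all other liens regardless of date.
Remaining liens by effective date: C (22 March 2020), D (12 May 2020), E (27 May 2020), F (7 February 2021), A (16 July 2021).
The subordination applies — C was senior to A — so C and A swap.

B, A, D, E, F, C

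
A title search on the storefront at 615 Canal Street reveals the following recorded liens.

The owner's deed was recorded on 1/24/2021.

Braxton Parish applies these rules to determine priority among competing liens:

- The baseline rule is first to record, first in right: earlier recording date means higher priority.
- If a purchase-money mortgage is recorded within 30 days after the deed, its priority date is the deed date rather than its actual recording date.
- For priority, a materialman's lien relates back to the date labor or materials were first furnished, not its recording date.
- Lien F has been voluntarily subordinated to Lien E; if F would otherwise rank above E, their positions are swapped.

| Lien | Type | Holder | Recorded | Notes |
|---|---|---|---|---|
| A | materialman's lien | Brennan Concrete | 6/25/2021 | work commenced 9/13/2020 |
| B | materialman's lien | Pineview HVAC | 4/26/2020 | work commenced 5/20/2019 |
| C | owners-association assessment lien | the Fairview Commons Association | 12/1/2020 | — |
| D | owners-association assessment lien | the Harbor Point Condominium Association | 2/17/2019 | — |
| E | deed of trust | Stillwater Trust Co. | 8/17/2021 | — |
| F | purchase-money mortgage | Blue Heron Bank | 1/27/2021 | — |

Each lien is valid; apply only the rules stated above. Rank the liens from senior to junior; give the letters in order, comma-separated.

First, effective dates: A is treated as recorded 9/13/2020, the work-commencement date; B is treated as recorded 5/20/2019, the work-commencement date; F's effective date is the deed date, 1/24/2021.
By effective date: D (2/17/2019), B (5/20/2019), A (9/13/2020), C (12/1/2020), F (1/24/2021), E (8/17/2021).
F would otherwise be senior to E, so under the subordination agreement F and E exchange positions.

D, B, A, C, E, F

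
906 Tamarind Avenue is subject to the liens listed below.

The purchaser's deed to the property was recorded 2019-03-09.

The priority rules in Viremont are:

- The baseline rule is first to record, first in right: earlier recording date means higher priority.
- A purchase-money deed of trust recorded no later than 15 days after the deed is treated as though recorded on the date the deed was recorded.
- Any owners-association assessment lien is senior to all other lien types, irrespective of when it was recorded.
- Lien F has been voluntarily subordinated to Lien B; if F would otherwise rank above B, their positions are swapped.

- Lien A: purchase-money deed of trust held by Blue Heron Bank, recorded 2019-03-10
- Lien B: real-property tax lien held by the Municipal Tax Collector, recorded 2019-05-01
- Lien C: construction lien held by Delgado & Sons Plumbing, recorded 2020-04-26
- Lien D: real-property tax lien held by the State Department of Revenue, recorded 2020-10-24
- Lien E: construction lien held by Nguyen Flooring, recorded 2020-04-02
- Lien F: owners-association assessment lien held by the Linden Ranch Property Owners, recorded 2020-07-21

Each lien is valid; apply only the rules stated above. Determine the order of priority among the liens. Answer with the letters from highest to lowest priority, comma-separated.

B, A, F, E, C, D

Effective dates after the stated exceptions: A was recorded within the 15-day window, so its effective date is the deed date 2019-03-09.
F, as an owners-association assessment lien, has superpriority and ranks first.
Among the remaining liens, by effective date: A (2019-03-09), B (2019-05-01), E (2020-04-02), C (2020-04-26), D (2020-10-24).
F would otherwise be senior to B, so under the subordination agreement F and B exchange positions.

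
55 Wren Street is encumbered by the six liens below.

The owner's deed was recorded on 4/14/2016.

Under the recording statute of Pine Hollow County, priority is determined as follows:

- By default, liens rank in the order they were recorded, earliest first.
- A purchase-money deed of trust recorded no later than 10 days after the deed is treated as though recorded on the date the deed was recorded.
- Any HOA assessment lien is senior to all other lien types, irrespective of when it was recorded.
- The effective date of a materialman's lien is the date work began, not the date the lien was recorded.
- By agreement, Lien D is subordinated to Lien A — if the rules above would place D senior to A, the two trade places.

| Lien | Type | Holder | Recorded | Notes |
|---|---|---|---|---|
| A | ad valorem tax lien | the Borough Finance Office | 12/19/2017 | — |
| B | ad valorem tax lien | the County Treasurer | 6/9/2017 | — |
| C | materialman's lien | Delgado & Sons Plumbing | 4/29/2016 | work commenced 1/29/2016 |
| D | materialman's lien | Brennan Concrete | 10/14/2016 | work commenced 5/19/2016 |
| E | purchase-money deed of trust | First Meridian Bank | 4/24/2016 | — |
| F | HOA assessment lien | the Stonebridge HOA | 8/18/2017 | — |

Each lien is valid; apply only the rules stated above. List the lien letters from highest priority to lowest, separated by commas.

F, C, E, A, B, D

First, effective dates: C's effective date is 1/29/2016, when work began; D is treated as recorded 5/19/2016, the work-commencement date; E was recorded within the 10-day window, so its effective date is the deed date 4/14/2016.
F, as an HOA assessment lien, has superpriority and ranks first.
Remaining liens by effective date: C (1/29/2016), E (4/14/2016), D (5/19/2016), B (6/9/2017), A (12/19/2017).
D is senior to A before the subordination, so the two trade places.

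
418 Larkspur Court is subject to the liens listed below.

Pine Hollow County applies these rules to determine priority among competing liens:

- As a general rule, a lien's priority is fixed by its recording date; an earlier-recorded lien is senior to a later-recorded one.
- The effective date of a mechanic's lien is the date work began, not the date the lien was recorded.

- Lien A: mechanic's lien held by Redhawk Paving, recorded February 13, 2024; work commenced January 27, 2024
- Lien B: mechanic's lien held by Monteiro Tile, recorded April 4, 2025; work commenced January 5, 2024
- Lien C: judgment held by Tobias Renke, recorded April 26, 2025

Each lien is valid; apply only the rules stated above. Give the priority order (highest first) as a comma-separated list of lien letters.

B, A, C

Effective dates after the stated exceptions: A's effective date is January 27, 2024, when work began; B's effective date is January 5, 2024, when work began.
By effective date, earliest first: B (January 5, 2024), A (January 27, 2024), C (April 26, 2025).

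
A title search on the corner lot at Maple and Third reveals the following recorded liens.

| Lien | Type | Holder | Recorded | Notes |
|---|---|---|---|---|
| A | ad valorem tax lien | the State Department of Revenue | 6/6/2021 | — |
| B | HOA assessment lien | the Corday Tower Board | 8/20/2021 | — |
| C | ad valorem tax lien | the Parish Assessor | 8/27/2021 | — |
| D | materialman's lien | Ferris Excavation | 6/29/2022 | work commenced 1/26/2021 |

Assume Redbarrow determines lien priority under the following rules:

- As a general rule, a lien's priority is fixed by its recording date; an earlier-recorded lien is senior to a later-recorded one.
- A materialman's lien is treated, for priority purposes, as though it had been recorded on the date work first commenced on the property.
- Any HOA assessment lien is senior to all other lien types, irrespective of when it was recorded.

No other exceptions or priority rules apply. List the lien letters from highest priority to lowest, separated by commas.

B, D, A, C

Adjusting effective dates: D's effective date is 1/26/2021, when work began.
As an HOA assessment lien, B is senior to every other lien.
The other liens, earliest effective date first: D (1/26/2021), A (6/6/2021), C (8/27/2021).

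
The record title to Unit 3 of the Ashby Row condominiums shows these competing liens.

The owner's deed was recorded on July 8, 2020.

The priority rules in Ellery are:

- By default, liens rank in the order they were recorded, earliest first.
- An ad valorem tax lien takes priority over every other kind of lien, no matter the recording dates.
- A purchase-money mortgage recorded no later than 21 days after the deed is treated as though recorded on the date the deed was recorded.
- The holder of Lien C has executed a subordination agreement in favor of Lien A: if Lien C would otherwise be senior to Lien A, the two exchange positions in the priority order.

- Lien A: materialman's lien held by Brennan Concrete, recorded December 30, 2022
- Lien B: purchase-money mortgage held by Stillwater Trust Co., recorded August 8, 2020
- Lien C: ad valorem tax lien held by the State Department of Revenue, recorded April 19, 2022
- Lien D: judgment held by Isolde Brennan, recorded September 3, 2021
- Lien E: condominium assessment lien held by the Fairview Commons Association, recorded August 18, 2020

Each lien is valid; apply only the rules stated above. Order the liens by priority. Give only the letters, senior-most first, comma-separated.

A, B, E, D, C

Effective dates after the stated exceptions: B was recorded 31 days after the deed, outside the 21-day window, so it keeps its recording date.
C is an ad valorem tax lien and takes priority over every other lien.
Among the remaining liens, by effective date: B (August 8, 2020), E (August 18, 2020), D (September 3, 2021), A (December 30, 2022).
C would otherwise be senior to A, so under the subordination agreement C and A exchange positions.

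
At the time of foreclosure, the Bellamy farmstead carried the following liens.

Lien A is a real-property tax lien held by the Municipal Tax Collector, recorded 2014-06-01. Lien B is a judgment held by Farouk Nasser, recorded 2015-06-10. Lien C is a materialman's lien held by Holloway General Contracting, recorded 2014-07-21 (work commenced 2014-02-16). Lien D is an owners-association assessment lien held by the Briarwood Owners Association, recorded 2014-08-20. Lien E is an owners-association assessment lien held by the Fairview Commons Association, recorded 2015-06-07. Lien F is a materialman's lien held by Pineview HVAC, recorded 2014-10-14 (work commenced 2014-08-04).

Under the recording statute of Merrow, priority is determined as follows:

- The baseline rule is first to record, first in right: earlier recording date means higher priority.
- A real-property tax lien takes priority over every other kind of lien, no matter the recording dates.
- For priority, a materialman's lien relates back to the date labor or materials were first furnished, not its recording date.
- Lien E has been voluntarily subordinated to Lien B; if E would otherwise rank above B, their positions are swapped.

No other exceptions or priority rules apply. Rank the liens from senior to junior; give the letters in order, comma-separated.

Effective dates: C's effective date is 2014-02-16, when work began; F's effective date is 2014-08-04, when work began.
As a real-property tax lien, A is senior to every other lien.
Among the remaining liens, by effective date: C (2014-02-16), F (2014-08-04), D (2014-08-20), E (2015-06-07), B (2015-06-10).
The subordination applies — E was senior to B — so E and B swap.

A, C, F, D, B, E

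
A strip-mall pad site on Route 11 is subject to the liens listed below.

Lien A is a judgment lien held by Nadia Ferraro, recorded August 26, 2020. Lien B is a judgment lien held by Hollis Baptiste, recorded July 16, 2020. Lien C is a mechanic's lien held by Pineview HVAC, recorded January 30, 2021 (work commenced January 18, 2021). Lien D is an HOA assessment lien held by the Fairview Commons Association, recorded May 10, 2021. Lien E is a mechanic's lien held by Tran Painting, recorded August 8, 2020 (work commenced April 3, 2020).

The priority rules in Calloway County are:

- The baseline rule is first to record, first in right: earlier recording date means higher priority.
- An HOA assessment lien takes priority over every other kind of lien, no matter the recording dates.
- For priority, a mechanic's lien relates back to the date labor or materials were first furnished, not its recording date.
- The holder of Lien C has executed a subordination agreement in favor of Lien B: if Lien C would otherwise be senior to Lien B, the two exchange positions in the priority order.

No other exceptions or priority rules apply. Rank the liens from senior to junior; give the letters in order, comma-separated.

Effective dates: C is treated as recorded January 18, 2021, the work-commencement date; E is treated as recorded April 3, 2020, the work-commencement date.
D is an HOA assessment lien, so it outranks all other liens regardless of date.
Remaining liens by effective date: E (April 3, 2020), B (July 16, 2020), A (August 26, 2020), C (January 18, 2021).
Since C is not senior to B, the subordination leaves the order unchanged.

D, E, B, A, C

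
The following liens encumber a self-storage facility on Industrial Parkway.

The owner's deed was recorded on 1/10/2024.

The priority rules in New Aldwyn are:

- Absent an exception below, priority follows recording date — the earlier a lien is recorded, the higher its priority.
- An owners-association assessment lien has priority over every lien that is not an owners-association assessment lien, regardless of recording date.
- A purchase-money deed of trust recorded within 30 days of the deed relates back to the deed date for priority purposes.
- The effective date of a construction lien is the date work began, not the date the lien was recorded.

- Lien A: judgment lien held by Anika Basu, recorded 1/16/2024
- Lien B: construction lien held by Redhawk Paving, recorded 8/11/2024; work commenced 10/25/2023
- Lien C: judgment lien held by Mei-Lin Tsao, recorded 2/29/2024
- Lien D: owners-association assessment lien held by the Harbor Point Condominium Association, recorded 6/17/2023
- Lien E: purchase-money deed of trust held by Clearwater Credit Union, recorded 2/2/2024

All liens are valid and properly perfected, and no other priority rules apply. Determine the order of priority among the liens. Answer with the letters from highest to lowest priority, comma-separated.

Adjusting effective dates: B is treated as recorded 10/25/2023, the work-commencement date; E was recorded within the 30-day window, so its effective date is the deed date 1/10/2024.
D, as an owners-association assessment lien, has superpriority and ranks first.
Among the remaining liens, by effective date: B (10/25/2023), E (1/10/2024), A (1/16/2024), C (2/29/2024).

D, B, E, A, C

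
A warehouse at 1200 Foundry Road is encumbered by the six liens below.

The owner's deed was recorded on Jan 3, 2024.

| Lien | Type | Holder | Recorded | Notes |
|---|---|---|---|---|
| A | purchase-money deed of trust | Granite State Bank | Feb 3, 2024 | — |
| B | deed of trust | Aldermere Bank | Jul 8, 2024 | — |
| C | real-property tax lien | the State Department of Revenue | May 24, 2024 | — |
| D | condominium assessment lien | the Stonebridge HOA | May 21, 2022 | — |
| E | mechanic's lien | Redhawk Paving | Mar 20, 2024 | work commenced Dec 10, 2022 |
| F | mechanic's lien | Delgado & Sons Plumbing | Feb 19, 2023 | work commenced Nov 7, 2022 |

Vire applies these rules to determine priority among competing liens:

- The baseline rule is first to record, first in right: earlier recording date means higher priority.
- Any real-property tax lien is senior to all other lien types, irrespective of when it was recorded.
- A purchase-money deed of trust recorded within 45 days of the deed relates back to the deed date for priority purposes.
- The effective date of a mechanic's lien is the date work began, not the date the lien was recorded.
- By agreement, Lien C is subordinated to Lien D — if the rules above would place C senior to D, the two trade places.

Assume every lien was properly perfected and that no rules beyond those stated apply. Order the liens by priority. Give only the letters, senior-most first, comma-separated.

D, C, F, E, A, B

Effective dates: A relates back to the deed date Jan 3, 2024; E's effective date is Dec 10, 2022, when work began; F is treated as recorded Nov 7, 2022, the work-commencement date.
C is a real-property tax lien and takes priority over every other lien.
Among the remaining liens, by effective date: D (May 21, 2022), F (Nov 7, 2022), E (Dec 10, 2022), A (Jan 3, 2024), B (Jul 8, 2024).
The subordination applies — C was senior to D — so C and D swap.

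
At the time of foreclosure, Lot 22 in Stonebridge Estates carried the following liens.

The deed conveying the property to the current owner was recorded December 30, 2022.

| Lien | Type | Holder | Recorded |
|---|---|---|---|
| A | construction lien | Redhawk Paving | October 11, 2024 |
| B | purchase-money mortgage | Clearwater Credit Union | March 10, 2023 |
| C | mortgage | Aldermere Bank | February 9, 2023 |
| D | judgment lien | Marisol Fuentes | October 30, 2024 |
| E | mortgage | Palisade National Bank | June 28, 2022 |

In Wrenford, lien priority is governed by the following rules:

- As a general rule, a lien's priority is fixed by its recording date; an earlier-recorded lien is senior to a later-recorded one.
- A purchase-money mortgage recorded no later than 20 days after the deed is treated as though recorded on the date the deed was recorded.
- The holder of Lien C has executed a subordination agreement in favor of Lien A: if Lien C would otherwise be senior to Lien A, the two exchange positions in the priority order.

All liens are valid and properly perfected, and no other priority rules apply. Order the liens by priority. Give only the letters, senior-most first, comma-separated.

Effective dates: B was recorded 70 days after the deed, outside the 20-day window, so it keeps its recording date.
Sorted by effective date: E (June 28, 2022), C (February 9, 2023), B (March 10, 2023), A (October 11, 2024), D (October 30, 2024).
C would otherwise be senior to A, so under the subordination agreement C and A exchange positions.

E, A, B, C, D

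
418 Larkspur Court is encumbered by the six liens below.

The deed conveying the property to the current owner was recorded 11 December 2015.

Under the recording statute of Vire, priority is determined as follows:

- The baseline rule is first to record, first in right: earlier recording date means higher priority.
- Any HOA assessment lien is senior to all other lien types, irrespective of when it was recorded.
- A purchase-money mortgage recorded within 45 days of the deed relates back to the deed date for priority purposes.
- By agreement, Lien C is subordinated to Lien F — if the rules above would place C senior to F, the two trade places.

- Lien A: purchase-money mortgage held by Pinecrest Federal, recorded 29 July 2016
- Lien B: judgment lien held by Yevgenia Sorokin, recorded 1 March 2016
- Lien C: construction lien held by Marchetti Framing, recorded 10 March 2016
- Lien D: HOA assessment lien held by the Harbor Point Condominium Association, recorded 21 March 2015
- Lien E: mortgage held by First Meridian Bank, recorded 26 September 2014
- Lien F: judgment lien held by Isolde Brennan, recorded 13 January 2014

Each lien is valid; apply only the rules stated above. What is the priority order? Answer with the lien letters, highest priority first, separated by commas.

Adjusting effective dates: A was recorded 231 days after the deed, outside the 45-day window, so it keeps its recording date.
D is an HOA assessment lien and takes priority over every other lien.
Among the remaining liens, by effective date: F (13 January 2014), E (26 September 2014), B (1 March 2016), C (10 March 2016), A (29 July 2016).
Since C is not senior to F, the subordination leaves the order unchanged.

D, F, E, B, C, A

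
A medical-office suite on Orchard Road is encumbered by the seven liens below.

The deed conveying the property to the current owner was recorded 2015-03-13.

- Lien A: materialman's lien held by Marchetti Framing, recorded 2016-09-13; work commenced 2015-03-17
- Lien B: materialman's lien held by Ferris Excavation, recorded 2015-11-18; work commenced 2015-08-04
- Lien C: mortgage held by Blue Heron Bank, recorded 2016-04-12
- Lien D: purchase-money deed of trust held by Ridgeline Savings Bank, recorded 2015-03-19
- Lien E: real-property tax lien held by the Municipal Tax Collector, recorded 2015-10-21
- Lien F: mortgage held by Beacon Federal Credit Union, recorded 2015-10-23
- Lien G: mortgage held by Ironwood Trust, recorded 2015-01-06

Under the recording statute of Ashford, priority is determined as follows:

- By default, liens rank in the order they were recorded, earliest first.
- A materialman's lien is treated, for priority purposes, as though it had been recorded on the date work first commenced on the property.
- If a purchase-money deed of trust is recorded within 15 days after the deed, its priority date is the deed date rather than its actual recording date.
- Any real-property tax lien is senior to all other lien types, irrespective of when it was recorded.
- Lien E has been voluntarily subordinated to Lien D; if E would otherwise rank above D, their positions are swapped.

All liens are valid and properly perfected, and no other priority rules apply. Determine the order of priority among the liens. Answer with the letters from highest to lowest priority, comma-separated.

D, G, E, A, B, F, C

Effective dates after the stated exceptions: A's effective date is 2015-03-17, when work began; B is treated as recorded 2015-08-04, the work-commencement date; D's effective date is the deed date, 2015-03-13.
E is a real-property tax lien and takes priority over every other lien.
Remaining liens by effective date: G (2015-01-06), D (2015-03-13), A (2015-03-17), B (2015-08-04), F (2015-10-23), C (2016-04-12).
E would otherwise be senior to D, so under the subordination agreement E and D exchange positions.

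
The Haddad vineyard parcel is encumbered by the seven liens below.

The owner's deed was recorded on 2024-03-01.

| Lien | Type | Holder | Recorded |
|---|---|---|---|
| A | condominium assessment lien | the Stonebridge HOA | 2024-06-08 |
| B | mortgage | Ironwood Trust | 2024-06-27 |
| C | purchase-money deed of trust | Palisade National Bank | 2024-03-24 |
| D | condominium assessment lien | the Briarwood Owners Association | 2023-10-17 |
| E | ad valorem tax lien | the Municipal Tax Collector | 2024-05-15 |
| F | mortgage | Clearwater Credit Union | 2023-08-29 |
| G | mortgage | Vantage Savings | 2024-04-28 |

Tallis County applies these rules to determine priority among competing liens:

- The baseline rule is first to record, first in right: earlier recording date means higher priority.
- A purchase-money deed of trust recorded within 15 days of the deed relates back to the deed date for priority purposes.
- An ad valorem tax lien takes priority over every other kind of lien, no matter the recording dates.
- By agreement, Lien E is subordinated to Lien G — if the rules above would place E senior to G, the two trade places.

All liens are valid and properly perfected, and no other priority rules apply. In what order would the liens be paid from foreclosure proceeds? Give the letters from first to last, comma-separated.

Adjusting effective dates: C missed the 15-day window (23 days after the deed), so its recording date stands.
E is an ad valorem tax lien, so it outranks all other liens regardless of date.
Ordering the rest by effective date: F (2023-08-29), D (2023-10-17), C (2024-03-24), G (2024-04-28), A (2024-06-08), B (2024-06-27).
E is senior to G before the subordination, so the two trade places.

G, F, D, C, E, A, B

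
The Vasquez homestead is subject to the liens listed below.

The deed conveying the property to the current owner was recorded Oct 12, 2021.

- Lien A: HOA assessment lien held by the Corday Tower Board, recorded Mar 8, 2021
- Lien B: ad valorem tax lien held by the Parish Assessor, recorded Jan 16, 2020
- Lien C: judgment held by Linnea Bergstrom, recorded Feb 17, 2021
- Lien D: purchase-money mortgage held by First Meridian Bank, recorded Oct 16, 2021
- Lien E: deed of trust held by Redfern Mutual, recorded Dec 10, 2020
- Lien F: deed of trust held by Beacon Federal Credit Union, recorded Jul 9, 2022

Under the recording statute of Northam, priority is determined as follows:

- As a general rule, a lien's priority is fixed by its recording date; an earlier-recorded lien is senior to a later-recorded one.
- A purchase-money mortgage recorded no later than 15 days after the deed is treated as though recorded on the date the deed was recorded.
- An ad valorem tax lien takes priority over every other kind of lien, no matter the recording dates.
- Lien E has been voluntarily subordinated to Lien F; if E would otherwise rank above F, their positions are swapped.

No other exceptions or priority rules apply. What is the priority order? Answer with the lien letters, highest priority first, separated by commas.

B, F, C, A, D, E

First, effective dates: D was recorded within the 15-day window, so its effective date is the deed date Oct 12, 2021.
As an ad valorem tax lien, B is senior to every other lien.
Remaining liens by effective date: E (Dec 10, 2020), C (Feb 17, 2021), A (Mar 8, 2021), D (Oct 12, 2021), F (Jul 9, 2022).
Because E would otherwise rank above F, the subordination swaps them.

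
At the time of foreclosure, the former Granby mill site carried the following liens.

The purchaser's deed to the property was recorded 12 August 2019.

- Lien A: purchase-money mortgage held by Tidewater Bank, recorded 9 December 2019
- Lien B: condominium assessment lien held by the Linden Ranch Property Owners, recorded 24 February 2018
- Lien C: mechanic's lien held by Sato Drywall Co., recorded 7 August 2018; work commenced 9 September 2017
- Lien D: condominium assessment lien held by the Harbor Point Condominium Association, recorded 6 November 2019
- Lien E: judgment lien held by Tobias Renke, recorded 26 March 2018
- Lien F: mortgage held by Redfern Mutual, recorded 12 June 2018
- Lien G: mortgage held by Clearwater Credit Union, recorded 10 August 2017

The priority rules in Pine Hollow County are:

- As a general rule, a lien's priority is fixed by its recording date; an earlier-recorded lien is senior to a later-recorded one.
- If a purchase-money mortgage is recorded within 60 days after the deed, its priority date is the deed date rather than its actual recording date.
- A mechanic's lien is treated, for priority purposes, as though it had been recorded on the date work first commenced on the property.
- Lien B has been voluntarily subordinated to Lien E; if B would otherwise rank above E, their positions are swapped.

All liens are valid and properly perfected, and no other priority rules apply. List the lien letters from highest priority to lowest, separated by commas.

G, C, E, B, F, D, A

Adjusting effective dates: A missed the 60-day window (119 days after the deed), so its recording date stands; C's effective date is 9 September 2017, when work began.
By effective date, earliest first: G (10 August 2017), C (9 September 2017), B (24 February 2018), E (26 March 2018), F (12 June 2018), D (6 November 2019), A (9 December 2019).
B is senior to E before the subordination, so the two trade places.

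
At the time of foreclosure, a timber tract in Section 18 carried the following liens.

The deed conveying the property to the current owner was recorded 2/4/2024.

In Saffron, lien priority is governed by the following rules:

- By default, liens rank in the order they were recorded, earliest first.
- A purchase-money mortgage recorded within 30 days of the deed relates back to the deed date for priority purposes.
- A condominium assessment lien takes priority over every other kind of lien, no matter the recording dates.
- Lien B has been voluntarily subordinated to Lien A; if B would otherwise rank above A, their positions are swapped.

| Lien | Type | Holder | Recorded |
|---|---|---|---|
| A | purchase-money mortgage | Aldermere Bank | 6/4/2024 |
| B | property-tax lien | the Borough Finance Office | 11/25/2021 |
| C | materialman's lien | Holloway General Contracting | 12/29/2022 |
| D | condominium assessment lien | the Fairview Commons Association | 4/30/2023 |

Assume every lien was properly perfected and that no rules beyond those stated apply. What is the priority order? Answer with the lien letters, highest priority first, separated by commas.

D, A, C, B

Effective dates after the stated exceptions: A was recorded 121 days after the deed, outside the 30-day window, so it keeps its recording date.
D, as a condominium assessment lien, has superpriority and ranks first.
The other liens, earliest effective date first: B (11/25/2021), C (12/29/2022), A (6/4/2024).
B is senior to A before the subordination, so the two trade places.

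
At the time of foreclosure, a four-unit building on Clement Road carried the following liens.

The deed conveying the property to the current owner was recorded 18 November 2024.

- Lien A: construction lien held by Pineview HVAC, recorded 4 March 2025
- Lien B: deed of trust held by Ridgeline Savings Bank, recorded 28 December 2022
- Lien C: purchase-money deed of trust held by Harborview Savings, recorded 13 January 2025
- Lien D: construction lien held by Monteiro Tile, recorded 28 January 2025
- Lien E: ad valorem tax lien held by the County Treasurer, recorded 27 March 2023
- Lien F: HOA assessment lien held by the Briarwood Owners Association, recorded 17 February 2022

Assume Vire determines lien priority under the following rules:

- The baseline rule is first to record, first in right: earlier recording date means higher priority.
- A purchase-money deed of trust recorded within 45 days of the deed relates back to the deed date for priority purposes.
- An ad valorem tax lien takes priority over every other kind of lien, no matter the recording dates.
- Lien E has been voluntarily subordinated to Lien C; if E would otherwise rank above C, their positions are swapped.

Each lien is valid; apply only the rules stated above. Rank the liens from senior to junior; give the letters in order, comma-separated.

First, effective dates: C was recorded 56 days after the deed, outside the 45-day window, so it keeps its recording date.
E is an ad valorem tax lien, so it outranks all other liens regardless of date.
The other liens, earliest effective date first: F (17 February 2022), B (28 December 2022), C (13 January 2025), D (28 January 2025), A (4 March 2025).
The subordination applies — E was senior to C — so E and C swap.

C, F, B, E, D, A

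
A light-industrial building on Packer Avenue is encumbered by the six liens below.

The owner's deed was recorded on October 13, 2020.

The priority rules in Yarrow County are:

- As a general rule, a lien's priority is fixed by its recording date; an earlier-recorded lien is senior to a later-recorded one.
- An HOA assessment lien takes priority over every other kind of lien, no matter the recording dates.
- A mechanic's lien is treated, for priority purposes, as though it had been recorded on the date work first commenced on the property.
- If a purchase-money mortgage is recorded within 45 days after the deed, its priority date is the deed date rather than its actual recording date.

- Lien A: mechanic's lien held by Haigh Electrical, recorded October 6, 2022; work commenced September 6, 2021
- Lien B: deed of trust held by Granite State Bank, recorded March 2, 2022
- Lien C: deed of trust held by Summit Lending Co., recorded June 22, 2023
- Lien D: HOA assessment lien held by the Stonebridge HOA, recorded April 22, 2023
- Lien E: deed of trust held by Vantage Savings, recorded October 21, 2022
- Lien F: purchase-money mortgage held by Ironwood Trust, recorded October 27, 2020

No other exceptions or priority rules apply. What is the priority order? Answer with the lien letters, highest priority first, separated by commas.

Adjusting effective dates: A's effective date is September 6, 2021, when work began; F's effective date is the deed date, October 13, 2020.
D, as an HOA assessment lien, has superpriority and ranks first.
Among the remaining liens, by effective date: F (October 13, 2020), A (September 6, 2021), B (March 2, 2022), E (October 21, 2022), C (June 22, 2023).

D, F, A, B, E, C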